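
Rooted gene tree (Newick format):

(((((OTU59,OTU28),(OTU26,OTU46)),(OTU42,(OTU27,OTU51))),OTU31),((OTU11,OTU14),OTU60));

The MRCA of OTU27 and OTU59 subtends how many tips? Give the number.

The MRCA of OTU27 and OTU59 is the node subtending (((OTU59,OTU28),(OTU26,OTU46)),(OTU42,(OTU27,OTU51))).
That clade contains 7 terminal taxa: OTU26, OTU27, OTU28, OTU42, OTU46, OTU51, OTU59.

7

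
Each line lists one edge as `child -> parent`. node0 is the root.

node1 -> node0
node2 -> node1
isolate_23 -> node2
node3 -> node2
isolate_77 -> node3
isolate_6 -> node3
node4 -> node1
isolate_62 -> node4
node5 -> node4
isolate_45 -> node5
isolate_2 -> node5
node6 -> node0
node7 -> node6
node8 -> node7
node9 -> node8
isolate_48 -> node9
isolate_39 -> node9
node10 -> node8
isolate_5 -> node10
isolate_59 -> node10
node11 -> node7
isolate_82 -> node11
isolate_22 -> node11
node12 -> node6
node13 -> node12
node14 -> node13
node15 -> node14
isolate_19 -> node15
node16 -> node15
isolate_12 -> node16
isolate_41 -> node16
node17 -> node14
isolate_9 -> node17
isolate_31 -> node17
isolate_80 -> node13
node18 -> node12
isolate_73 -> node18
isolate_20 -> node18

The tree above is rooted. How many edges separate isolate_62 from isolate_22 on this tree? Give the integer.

7

The MRCA of isolate_62 and isolate_22 is the root of the tree.
From isolate_62 up to that node: 3 branches. From isolate_22 up to the same node: 4 branches. Total: 3 + 4 = 7.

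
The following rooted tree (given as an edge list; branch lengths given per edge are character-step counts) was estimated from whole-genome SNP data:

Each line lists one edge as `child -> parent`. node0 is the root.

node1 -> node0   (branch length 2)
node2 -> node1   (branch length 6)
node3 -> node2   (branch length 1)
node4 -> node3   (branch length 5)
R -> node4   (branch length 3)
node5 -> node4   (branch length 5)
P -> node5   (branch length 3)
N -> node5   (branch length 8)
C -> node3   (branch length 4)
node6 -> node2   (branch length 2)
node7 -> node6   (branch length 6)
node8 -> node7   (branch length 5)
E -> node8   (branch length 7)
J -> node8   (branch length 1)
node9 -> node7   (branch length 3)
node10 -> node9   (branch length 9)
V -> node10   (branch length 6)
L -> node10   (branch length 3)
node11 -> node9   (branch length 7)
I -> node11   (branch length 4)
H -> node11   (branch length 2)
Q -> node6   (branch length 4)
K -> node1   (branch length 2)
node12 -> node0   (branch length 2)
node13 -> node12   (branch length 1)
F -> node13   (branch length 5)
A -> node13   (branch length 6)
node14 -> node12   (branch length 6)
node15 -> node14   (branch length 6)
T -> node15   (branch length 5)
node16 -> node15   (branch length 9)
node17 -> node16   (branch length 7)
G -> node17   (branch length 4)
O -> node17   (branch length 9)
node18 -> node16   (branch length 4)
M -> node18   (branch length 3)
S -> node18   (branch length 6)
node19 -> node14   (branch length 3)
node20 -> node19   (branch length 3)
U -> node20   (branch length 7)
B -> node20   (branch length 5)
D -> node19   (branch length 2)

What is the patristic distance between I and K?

30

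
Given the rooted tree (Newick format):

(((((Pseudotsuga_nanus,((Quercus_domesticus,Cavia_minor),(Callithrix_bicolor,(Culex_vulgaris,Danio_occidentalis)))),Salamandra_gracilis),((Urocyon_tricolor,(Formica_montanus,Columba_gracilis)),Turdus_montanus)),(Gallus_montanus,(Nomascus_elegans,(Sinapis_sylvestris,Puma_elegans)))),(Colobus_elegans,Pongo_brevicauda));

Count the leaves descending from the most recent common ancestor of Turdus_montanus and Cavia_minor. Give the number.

11

The MRCA of Turdus_montanus and Cavia_minor is the node subtending (((Pseudotsuga_nanus,((Quercus_domesticus,Cavia_minor),(Callithrix_bicolor,(Culex_vulgaris,Danio_occidentalis)))),Salamandra_gracilis),((Urocyon_tricolor,(Formica_montanus,Columba_gracilis)),Turdus_montanus)).
That clade contains 11 terminal taxa: Callithrix_bicolor, Cavia_minor, Columba_gracilis, Culex_vulgaris, Danio_occidentalis, Formica_montanus, Pseudotsuga_nanus, Quercus_domesticus, Salamandra_gracilis, Turdus_montanus, Urocyon_tricolor.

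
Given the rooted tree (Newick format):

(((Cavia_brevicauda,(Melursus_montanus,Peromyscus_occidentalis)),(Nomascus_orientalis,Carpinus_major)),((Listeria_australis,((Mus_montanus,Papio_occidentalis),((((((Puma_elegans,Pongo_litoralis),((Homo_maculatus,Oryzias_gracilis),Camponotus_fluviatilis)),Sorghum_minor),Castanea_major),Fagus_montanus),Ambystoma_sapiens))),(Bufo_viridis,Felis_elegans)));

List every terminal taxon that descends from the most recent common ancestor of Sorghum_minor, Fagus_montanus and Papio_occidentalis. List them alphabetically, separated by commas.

Ambystoma_sapiens, Camponotus_fluviatilis, Castanea_major, Fagus_montanus, Homo_maculatus, Mus_montanus, Oryzias_gracilis, Papio_occidentalis, Pongo_litoralis, Puma_elegans, Sorghum_minor

Tracing Sorghum_minor: it sits inside (((Puma_elegans,Pongo_litoralis),((Homo_maculatus,Oryzias_gracilis),Camponotus_fluviatilis)),Sorghum_minor).
Tracing Fagus_montanus: it sits inside (((((Puma_elegans,Pongo_litoralis),((Homo_maculatus,Oryzias_gracilis),Camponotus_fluviatilis)),Sorghum_minor),Castanea_major),Fagus_montanus).
Tracing Papio_occidentalis: it sits inside (Mus_montanus,Papio_occidentalis).
The smallest clade enclosing all 3 is ((Mus_montanus,Papio_occidentalis),((((((Puma_elegans,Pongo_litoralis),((Homo_maculatus,Oryzias_gracilis),Camponotus_fluviatilis)),Sorghum_minor),Castanea_major),Fagus_montanus),Ambystoma_sapiens)); the answer is its 11 terminal taxa in alphabetical order.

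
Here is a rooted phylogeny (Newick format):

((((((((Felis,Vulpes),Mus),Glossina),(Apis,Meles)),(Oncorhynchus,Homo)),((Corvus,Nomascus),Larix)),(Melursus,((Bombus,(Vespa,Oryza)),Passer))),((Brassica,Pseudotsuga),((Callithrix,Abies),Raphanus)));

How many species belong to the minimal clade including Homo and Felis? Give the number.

8

The MRCA of Homo and Felis is the node subtending (((((Felis,Vulpes),Mus),Glossina),(Apis,Meles)),(Oncorhynchus,Homo)).
That clade contains 8 terminal taxa: Apis, Felis, Glossina, Homo, Meles, Mus, Oncorhynchus, Vulpes.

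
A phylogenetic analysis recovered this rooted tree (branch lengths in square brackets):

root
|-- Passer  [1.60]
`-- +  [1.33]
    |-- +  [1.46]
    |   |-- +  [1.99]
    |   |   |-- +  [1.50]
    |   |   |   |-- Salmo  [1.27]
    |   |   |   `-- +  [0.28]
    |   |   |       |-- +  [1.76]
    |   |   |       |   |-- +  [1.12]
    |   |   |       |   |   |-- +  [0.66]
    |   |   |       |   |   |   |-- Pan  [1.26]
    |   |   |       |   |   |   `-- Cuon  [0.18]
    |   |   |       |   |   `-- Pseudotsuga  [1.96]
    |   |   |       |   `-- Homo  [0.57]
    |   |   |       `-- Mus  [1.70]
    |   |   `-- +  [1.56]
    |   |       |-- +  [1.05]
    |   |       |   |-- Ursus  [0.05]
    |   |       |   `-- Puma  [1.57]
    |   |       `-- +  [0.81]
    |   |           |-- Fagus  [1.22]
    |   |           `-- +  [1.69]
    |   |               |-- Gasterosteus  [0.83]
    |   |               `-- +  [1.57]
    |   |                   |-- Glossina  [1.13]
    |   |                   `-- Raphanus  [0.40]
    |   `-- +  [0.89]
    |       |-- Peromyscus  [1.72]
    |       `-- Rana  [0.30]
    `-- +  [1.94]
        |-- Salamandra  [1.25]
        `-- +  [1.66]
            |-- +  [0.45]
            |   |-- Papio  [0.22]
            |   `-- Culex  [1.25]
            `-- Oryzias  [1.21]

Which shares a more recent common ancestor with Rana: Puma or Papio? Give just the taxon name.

The MRCA of Rana and Puma subtends (((Salmo,((((Pan,Cuon),Pseudotsuga),Homo),Mus)),((Ursus,Puma),(Fagus,(Gasterosteus,(Glossina,Raphanus))))),(Peromyscus,Rana)) (14 taxa).
The MRCA of Rana and Papio subtends ((((Salmo,((((Pan,Cuon),Pseudotsuga),Homo),Mus)),((Ursus,Puma),(Fagus,(Gasterosteus,(Glossina,Raphanus))))),(Peromyscus,Rana)),(Salamandra,((Papio,Culex),Oryzias))) (18 taxa).
The first is nested inside the second, so Rana shares a more recent common ancestor with Puma.

Puma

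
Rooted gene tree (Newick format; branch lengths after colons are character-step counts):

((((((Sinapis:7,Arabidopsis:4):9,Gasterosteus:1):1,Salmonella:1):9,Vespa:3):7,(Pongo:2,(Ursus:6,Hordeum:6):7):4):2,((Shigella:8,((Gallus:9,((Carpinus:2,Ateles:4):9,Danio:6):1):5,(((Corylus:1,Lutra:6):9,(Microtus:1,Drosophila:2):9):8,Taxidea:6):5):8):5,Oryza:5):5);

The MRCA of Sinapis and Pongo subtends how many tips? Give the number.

8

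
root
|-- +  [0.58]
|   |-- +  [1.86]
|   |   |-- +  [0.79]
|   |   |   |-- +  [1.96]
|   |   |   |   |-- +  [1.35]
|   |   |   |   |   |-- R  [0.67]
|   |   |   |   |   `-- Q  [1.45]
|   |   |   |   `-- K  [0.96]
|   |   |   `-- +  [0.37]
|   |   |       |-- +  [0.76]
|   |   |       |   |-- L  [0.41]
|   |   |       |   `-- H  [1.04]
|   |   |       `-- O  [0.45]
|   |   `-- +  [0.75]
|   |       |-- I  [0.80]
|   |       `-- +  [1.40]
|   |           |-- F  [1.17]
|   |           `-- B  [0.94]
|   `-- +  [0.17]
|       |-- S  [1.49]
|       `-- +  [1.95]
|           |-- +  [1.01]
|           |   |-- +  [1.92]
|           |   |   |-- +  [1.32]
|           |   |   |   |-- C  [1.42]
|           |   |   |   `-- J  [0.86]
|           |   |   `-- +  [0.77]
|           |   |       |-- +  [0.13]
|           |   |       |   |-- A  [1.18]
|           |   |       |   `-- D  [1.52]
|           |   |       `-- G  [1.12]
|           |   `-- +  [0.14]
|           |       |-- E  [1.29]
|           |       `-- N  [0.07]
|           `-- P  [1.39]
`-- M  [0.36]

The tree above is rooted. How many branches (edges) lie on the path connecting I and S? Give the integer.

5

The MRCA of I and S is the node subtending (((((R,Q),K),((L,H),O)),(I,(F,B))),(S,((((C,J),((A,D),G)),(E,N)),P))).
From I up to that node: 3 branches. From S up to the same node: 2 branches. Total: 3 + 2 = 5.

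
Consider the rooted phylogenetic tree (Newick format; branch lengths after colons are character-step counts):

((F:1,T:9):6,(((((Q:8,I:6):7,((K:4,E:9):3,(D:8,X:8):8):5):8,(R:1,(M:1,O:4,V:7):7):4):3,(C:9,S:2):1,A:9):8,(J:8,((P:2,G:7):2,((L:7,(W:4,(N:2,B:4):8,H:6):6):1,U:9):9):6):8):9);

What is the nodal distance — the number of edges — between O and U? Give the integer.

9

The MRCA of O and U is the node subtending (((((Q,I),((K,E),(D,X))),(R,(M,O,V))),(C,S),A),(J,((P,G),((L,(W,(N,B),H)),U)))).
From O up to that node: 5 branches. From U up to the same node: 4 branches. Total: 5 + 4 = 9.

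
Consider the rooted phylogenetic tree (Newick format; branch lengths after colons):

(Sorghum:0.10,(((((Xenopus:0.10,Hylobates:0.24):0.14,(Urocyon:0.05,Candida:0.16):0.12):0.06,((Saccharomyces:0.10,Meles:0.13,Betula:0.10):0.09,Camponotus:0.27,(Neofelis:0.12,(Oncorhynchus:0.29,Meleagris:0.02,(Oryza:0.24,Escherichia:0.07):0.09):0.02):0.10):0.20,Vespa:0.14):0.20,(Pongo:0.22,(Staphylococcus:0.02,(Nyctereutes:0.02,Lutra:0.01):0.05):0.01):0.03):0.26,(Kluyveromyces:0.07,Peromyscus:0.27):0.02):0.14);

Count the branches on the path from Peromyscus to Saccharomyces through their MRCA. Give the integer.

7

The MRCA of Peromyscus and Saccharomyces is the node subtending (((((Xenopus,Hylobates),(Urocyon,Candida)),((Saccharomyces,Meles,Betula),Camponotus,(Neofelis,(Oncorhynchus,Meleagris,(Oryza,Escherichia)))),Vespa),(Pongo,(Staphylococcus,(Nyctereutes,Lutra)))),(Kluyveromyces,Peromyscus)).
From Peromyscus up to that node: 2 branches. From Saccharomyces up to the same node: 5 branches. Total: 2 + 5 = 7.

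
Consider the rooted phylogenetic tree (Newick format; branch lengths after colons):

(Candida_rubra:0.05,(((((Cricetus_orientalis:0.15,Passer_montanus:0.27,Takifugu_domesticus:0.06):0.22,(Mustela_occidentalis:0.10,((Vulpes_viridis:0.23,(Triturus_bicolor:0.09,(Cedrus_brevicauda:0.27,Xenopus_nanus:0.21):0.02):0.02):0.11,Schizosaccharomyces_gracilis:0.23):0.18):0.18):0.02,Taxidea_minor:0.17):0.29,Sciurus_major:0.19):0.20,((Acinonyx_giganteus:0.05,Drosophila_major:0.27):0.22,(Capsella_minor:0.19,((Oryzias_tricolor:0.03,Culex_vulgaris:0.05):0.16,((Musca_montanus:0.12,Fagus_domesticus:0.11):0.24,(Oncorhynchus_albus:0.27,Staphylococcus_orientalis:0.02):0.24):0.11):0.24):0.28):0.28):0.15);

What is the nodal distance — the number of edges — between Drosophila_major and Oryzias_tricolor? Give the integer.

The MRCA of Drosophila_major and Oryzias_tricolor is the node subtending ((Acinonyx_giganteus,Drosophila_major),(Capsella_minor,((Oryzias_tricolor,Culex_vulgaris),((Musca_montanus,Fagus_domesticus),(Oncorhynchus_albus,Staphylococcus_orientalis))))).
From Drosophila_major up to that node: 2 branches. From Oryzias_tricolor up to the same node: 4 branches. Total: 2 + 4 = 6.

6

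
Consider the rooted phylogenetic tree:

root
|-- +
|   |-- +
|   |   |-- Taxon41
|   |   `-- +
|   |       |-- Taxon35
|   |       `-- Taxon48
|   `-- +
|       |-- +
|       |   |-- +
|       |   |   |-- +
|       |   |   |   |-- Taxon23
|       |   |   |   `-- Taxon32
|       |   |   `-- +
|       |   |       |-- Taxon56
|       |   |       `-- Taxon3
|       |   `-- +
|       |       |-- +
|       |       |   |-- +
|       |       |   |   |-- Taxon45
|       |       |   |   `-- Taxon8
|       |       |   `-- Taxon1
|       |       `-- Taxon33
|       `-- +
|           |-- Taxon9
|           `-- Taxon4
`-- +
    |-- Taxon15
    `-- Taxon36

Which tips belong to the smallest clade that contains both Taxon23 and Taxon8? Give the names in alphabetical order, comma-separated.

Taxon1, Taxon23, Taxon3, Taxon32, Taxon33, Taxon45, Taxon56, Taxon8

Tracing Taxon23: it sits inside (Taxon23,Taxon32).
Tracing Taxon8: it sits inside (Taxon45,Taxon8).
The smallest clade enclosing both is (((Taxon23,Taxon32),(Taxon56,Taxon3)),(((Taxon45,Taxon8),Taxon1),Taxon33)); the answer is its 8 terminal taxa in alphabetical order.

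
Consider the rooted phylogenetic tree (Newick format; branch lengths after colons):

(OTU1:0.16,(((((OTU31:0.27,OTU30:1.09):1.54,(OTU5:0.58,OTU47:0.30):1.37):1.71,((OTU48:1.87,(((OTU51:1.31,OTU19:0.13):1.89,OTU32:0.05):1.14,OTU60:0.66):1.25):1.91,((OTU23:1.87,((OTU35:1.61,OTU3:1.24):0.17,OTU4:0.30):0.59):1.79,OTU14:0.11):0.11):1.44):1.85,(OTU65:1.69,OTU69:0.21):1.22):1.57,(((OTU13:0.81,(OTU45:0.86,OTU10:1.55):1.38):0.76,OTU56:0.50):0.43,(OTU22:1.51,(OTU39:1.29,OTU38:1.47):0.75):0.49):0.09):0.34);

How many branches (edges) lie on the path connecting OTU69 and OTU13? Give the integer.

The MRCA of OTU69 and OTU13 is the node subtending (((((OTU31,OTU30),(OTU5,OTU47)),((OTU48,(((OTU51,OTU19),OTU32),OTU60)),((OTU23,((OTU35,OTU3),OTU4)),OTU14))),(OTU65,OTU69)),(((OTU13,(OTU45,OTU10)),OTU56),(OTU22,(OTU39,OTU38)))).
From OTU69 up to that node: 3 branches. From OTU13 up to the same node: 4 branches. Total: 3 + 4 = 7.

7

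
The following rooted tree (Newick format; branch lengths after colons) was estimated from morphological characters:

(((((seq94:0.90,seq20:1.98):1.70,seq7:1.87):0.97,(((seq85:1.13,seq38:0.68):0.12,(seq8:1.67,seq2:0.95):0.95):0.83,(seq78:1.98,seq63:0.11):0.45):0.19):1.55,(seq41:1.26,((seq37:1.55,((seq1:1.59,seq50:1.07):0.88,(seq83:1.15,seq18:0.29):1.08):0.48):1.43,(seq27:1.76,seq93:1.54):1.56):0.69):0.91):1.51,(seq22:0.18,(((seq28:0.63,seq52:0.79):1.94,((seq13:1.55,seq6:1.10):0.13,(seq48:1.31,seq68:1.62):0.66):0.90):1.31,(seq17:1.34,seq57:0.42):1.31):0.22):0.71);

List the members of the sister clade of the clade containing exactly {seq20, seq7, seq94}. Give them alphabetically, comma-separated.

seq2, seq38, seq63, seq78, seq8, seq85

The clade containing exactly {seq20, seq7, seq94} attaches to the tree at the node subtending (((seq94,seq20),seq7),(((seq85,seq38),(seq8,seq2)),(seq78,seq63))).
The other lineage descending from that same node — the sister group — is (((seq85,seq38),(seq8,seq2)),(seq78,seq63)); its 6 tips in alphabetical order are the answer.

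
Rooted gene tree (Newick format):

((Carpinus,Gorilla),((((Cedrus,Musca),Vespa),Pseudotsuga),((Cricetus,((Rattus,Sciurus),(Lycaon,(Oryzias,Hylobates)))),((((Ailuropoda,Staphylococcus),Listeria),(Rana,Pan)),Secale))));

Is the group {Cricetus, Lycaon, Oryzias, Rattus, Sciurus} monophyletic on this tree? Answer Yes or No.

The MRCA of the listed taxa subtends (Cricetus,((Rattus,Sciurus),(Lycaon,(Oryzias,Hylobates)))).
That clade also contains Hylobates, which is not in the proposed group, so the group is not monophyletic.

No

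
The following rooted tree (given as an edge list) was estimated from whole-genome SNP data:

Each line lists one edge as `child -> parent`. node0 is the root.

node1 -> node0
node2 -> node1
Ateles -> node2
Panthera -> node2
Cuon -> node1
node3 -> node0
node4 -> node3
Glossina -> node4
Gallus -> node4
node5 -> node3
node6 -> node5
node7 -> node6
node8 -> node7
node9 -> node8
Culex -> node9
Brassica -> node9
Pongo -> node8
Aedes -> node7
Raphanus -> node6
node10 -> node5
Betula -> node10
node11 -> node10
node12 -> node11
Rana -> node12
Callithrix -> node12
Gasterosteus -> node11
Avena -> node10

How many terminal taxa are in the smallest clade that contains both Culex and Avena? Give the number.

The MRCA of Culex and Avena is the node subtending (((((Culex,Brassica),Pongo),Aedes),Raphanus),(Betula,((Rana,Callithrix),Gasterosteus),Avena)).
That clade contains 10 terminal taxa: Aedes, Avena, Betula, Brassica, Callithrix, Culex, Gasterosteus, Pongo, Rana, Raphanus.

10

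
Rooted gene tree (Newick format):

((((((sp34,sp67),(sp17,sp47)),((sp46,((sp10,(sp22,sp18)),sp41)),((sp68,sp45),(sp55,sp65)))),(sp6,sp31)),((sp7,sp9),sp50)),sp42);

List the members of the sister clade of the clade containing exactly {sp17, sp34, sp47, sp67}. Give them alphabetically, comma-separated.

sp10, sp18, sp22, sp41, sp45, sp46, sp55, sp65, sp68

The clade containing exactly {sp17, sp34, sp47, sp67} attaches to the tree at the node subtending (((sp34,sp67),(sp17,sp47)),((sp46,((sp10,(sp22,sp18)),sp41)),((sp68,sp45),(sp55,sp65)))).
The other lineage descending from that same node — the sister group — is ((sp46,((sp10,(sp22,sp18)),sp41)),((sp68,sp45),(sp55,sp65))); its 9 tips in alphabetical order are the answer.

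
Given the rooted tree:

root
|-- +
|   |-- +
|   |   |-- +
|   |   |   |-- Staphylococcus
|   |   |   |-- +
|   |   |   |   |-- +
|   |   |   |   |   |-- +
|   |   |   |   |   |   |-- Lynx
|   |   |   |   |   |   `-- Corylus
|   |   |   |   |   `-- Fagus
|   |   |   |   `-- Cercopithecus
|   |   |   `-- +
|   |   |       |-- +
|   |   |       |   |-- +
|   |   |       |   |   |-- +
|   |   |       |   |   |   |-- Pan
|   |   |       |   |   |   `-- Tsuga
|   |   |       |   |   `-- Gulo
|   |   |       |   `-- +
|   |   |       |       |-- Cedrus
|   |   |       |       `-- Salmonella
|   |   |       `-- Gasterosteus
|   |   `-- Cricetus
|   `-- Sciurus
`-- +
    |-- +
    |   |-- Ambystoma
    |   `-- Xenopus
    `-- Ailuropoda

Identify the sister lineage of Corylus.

Lynx

Corylus attaches to the tree at the node subtending (Lynx,Corylus).
The other lineage descending from that same node — the sister group — is the single tip Lynx.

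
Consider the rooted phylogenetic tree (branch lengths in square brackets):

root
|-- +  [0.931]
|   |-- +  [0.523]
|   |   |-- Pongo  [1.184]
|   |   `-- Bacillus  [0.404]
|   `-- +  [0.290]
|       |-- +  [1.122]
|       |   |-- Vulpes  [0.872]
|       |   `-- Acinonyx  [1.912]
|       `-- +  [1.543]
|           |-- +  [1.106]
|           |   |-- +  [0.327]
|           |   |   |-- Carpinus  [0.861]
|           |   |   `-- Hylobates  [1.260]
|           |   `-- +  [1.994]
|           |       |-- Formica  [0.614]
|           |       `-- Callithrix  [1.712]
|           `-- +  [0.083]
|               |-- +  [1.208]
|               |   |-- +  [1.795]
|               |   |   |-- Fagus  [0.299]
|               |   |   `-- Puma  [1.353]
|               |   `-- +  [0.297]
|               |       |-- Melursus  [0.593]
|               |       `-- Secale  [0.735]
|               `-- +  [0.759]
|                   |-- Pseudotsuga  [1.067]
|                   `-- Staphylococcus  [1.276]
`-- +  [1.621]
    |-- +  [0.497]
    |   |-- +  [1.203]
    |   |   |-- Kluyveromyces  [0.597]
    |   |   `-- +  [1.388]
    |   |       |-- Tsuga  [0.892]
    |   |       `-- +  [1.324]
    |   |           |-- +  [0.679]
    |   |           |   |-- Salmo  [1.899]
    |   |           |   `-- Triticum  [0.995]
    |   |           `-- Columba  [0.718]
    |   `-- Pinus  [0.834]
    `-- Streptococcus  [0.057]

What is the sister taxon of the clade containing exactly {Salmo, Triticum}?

Columba

The clade containing exactly {Salmo, Triticum} attaches to the tree at the node subtending ((Salmo,Triticum),Columba).
The other lineage descending from that same node — the sister group — is the single tip Columba.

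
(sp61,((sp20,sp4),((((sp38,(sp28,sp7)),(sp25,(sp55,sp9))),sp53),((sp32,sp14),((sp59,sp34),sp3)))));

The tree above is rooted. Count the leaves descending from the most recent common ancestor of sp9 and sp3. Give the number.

The MRCA of sp9 and sp3 is the node subtending ((((sp38,(sp28,sp7)),(sp25,(sp55,sp9))),sp53),((sp32,sp14),((sp59,sp34),sp3))).
That clade contains 12 terminal taxa: sp14, sp25, sp28, sp3, sp32, sp34, sp38, sp53, sp55, sp59, sp7, sp9.

12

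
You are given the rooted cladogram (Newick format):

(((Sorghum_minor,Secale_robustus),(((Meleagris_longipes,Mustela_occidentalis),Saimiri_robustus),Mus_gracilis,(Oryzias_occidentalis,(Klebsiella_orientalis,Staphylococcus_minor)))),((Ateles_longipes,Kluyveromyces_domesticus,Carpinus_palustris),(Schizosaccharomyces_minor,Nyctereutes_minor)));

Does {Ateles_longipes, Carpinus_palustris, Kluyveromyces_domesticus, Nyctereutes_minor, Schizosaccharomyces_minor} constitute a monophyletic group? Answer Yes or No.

Yes

The most recent common ancestor of these taxa subtends ((Ateles_longipes,Kluyveromyces_domesticus,Carpinus_palustris),(Schizosaccharomyces_minor,Nyctereutes_minor)).
That clade has exactly 5 tips — every listed taxon and nothing else — so the group is monophyletic.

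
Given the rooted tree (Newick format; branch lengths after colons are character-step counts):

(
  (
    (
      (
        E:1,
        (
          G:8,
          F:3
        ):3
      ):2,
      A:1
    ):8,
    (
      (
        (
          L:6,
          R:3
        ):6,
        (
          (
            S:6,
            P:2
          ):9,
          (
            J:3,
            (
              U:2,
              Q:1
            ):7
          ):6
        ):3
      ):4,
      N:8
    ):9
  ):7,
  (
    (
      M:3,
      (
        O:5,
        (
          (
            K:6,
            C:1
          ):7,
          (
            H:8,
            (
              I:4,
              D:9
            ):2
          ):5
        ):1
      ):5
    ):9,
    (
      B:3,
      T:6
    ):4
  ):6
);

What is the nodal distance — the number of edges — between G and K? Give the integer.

11

The MRCA of G and K is the root of the tree.
From G up to that node: 5 branches. From K up to the same node: 6 branches. Total: 5 + 6 = 11.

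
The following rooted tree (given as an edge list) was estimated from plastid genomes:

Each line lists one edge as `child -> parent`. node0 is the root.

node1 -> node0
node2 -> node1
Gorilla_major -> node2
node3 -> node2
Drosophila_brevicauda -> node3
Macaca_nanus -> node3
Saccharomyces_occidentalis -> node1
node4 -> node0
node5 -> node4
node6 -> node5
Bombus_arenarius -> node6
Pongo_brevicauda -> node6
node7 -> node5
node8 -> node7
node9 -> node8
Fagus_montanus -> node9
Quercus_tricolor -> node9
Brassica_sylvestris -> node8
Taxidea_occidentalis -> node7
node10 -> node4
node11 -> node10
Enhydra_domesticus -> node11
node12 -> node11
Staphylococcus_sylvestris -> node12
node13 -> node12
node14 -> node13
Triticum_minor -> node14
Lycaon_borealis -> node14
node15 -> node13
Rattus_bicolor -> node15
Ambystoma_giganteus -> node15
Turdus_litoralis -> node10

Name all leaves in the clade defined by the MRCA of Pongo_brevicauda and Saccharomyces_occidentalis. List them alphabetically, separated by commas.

Tracing Pongo_brevicauda: it sits inside (Bombus_arenarius,Pongo_brevicauda).
Tracing Saccharomyces_occidentalis: it sits inside ((Gorilla_major,(Drosophila_brevicauda,Macaca_nanus)),Saccharomyces_occidentalis).
The smallest clade enclosing both is the whole tree (their MRCA is the root), so the answer is all 17 tips in alphabetical order.

Ambystoma_giganteus, Bombus_arenarius, Brassica_sylvestris, Drosophila_brevicauda, Enhydra_domesticus, Fagus_montanus, Gorilla_major, Lycaon_borealis, Macaca_nanus, Pongo_brevicauda, Quercus_tricolor, Rattus_bicolor, Saccharomyces_occidentalis, Staphylococcus_sylvestris, Taxidea_occidentalis, Triticum_minor, Turdus_litoralis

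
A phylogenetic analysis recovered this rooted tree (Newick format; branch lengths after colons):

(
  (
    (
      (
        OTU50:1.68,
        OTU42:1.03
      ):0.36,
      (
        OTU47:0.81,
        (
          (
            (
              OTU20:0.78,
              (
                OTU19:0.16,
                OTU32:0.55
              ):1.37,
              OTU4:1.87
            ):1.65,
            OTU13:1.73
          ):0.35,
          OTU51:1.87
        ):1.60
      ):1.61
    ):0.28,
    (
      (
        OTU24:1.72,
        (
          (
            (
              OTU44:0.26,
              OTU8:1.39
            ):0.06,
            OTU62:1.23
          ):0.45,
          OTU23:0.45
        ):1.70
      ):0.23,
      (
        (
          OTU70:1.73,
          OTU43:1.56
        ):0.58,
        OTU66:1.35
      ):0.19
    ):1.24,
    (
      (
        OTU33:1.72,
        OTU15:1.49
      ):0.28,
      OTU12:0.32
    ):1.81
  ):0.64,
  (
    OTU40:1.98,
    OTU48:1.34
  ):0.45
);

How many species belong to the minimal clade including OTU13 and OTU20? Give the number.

5

The MRCA of OTU13 and OTU20 is the node subtending ((OTU20,(OTU19,OTU32),OTU4),OTU13).
That clade contains 5 terminal taxa: OTU13, OTU19, OTU20, OTU32, OTU4.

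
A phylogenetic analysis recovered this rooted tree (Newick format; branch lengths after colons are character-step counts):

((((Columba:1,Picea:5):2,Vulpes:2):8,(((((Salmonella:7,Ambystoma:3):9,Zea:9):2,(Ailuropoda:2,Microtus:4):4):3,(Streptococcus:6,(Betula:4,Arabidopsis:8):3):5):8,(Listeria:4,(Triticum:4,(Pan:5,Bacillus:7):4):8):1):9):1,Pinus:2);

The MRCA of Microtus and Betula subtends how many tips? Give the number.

The MRCA of Microtus and Betula is the node subtending ((((Salmonella,Ambystoma),Zea),(Ailuropoda,Microtus)),(Streptococcus,(Betula,Arabidopsis))).
That clade contains 8 terminal taxa: Ailuropoda, Ambystoma, Arabidopsis, Betula, Microtus, Salmonella, Streptococcus, Zea.

8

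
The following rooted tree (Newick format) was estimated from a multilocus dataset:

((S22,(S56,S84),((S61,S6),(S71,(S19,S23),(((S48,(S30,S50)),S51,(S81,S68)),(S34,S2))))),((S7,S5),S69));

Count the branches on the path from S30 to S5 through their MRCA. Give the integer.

11

The MRCA of S30 and S5 is the root of the tree.
From S30 up to that node: 8 branches. From S5 up to the same node: 3 branches. Total: 8 + 3 = 11.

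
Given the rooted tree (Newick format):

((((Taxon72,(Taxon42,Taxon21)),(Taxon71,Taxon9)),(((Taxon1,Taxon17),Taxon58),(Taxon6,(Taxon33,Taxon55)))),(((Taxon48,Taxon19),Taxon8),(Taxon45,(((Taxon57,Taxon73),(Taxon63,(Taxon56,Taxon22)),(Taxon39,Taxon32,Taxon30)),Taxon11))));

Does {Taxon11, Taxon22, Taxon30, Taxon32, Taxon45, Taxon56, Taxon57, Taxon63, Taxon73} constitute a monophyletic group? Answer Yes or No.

No

The MRCA of the listed taxa subtends (Taxon45,(((Taxon57,Taxon73),(Taxon63,(Taxon56,Taxon22)),(Taxon39,Taxon32,Taxon30)),Taxon11)).
That clade also contains Taxon39, which is not in the proposed group, so the group is not monophyletic.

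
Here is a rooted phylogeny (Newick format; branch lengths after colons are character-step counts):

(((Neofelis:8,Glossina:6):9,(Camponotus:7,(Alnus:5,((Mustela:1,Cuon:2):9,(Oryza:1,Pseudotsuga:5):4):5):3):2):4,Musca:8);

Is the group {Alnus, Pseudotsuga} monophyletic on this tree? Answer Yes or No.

The MRCA of the listed taxa subtends (Alnus,((Mustela,Cuon),(Oryza,Pseudotsuga))).
That clade also contains Cuon, Mustela, Oryza, which are not in the proposed group, so the group is not monophyletic.

No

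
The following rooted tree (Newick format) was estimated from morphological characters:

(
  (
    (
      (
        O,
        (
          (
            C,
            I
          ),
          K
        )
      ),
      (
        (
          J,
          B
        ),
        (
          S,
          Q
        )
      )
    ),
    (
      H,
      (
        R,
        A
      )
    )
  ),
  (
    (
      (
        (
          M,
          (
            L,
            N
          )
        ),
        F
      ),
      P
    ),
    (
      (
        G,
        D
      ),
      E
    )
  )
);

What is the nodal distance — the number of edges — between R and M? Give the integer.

The MRCA of R and M is the root of the tree.
From R up to that node: 4 branches. From M up to the same node: 5 branches. Total: 4 + 5 = 9.

9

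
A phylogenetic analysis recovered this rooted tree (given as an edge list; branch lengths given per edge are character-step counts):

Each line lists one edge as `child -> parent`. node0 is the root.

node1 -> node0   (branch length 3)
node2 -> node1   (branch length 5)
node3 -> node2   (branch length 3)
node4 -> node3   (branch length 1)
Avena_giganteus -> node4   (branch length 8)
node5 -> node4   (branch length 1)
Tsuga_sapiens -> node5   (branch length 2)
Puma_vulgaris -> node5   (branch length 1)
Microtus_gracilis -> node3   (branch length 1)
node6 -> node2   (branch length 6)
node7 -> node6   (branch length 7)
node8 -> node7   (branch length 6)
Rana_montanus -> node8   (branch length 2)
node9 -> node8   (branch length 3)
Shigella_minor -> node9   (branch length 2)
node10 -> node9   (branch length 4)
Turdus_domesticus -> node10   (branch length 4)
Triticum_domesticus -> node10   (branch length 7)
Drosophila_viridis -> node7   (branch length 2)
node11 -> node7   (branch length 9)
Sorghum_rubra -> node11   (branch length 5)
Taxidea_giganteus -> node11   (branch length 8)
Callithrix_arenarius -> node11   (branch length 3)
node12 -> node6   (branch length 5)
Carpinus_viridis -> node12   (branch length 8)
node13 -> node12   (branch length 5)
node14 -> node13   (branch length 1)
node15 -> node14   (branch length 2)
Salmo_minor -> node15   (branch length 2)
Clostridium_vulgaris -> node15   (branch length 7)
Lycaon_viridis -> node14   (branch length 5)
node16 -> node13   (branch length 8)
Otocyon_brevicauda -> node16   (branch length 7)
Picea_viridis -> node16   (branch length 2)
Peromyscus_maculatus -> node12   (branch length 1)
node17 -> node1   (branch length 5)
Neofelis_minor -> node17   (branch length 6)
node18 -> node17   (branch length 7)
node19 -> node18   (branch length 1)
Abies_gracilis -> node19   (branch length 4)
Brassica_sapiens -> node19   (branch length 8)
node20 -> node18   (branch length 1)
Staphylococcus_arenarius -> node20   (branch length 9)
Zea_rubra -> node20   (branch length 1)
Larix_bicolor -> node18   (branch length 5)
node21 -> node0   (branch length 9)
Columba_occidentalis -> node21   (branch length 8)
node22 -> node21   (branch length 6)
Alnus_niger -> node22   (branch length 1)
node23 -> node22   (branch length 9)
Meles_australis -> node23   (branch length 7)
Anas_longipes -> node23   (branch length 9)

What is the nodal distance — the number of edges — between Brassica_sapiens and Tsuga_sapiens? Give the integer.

9

The MRCA of Brassica_sapiens and Tsuga_sapiens is the node subtending ((((Avena_giganteus,(Tsuga_sapiens,Puma_vulgaris)),Microtus_gracilis),(((Rana_montanus,(Shigella_minor,(Turdus_domesticus,Triticum_domesticus))),Drosophila_viridis,(Sorghum_rubra,Taxidea_giganteus,Callithrix_arenarius)),(Carpinus_viridis,(((Salmo_minor,Clostridium_vulgaris),Lycaon_viridis),(Otocyon_brevicauda,Picea_viridis)),Peromyscus_maculatus))),(Neofelis_minor,((Abies_gracilis,Brassica_sapiens),(Staphylococcus_arenarius,Zea_rubra),Larix_bicolor))).
From Brassica_sapiens up to that node: 4 branches. From Tsuga_sapiens up to the same node: 5 branches. Total: 4 + 5 = 9.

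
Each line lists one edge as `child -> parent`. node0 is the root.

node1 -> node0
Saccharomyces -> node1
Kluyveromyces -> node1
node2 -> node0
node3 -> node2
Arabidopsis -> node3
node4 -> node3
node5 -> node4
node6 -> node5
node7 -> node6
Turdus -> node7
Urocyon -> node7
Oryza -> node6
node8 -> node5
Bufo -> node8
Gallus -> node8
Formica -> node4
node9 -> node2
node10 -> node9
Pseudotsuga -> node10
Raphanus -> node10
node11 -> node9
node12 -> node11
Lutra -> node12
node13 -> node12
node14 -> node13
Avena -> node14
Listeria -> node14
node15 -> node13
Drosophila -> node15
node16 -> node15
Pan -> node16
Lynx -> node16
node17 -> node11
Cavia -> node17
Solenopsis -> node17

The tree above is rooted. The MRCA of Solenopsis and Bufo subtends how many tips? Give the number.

17

The MRCA of Solenopsis and Bufo is the node subtending ((Arabidopsis,((((Turdus,Urocyon),Oryza),(Bufo,Gallus)),Formica)),((Pseudotsuga,Raphanus),((Lutra,((Avena,Listeria),(Drosophila,(Pan,Lynx)))),(Cavia,Solenopsis)))).
That clade contains 17 terminal taxa: Arabidopsis, Avena, Bufo, Cavia, Drosophila, Formica, Gallus, Listeria, Lutra, Lynx, Oryza, Pan, Pseudotsuga, Raphanus, Solenopsis, Turdus, Urocyon.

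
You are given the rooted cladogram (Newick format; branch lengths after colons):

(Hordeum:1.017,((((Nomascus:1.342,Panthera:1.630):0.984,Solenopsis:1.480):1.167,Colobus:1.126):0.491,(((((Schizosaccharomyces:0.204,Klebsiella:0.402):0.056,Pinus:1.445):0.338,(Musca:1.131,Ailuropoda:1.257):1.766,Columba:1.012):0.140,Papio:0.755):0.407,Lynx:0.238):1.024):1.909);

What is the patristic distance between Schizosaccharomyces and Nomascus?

6.153

The path runs Schizosaccharomyces → … → MRCA → … → Nomascus; the MRCA is the node subtending ((((Nomascus,Panthera),Solenopsis),Colobus),(((((Schizosaccharomyces,Klebsiella),Pinus),(Musca,Ailuropoda),Columba),Papio),Lynx)).
Branch lengths along that path: 0.204 + 0.056 + 0.338 + 0.140 + 0.407 + 1.024 + 0.491 + 1.167 + 0.984 + 1.342 = 6.153.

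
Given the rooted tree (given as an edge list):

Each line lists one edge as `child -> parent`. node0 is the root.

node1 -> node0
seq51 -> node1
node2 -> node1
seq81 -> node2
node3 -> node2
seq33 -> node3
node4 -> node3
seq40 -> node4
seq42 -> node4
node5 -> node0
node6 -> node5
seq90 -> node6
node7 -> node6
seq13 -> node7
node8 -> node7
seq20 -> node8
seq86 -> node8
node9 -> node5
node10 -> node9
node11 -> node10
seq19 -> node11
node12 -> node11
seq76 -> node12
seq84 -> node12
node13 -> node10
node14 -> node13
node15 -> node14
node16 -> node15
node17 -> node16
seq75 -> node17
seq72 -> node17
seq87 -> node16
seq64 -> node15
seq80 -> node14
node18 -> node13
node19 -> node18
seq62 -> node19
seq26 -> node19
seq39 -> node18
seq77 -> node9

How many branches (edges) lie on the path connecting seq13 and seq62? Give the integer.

The MRCA of seq13 and seq62 is the node subtending ((seq90,(seq13,(seq20,seq86))),(((seq19,(seq76,seq84)),(((((seq75,seq72),seq87),seq64),seq80),((seq62,seq26),seq39))),seq77)).
From seq13 up to that node: 3 branches. From seq62 up to the same node: 6 branches. Total: 3 + 6 = 9.

9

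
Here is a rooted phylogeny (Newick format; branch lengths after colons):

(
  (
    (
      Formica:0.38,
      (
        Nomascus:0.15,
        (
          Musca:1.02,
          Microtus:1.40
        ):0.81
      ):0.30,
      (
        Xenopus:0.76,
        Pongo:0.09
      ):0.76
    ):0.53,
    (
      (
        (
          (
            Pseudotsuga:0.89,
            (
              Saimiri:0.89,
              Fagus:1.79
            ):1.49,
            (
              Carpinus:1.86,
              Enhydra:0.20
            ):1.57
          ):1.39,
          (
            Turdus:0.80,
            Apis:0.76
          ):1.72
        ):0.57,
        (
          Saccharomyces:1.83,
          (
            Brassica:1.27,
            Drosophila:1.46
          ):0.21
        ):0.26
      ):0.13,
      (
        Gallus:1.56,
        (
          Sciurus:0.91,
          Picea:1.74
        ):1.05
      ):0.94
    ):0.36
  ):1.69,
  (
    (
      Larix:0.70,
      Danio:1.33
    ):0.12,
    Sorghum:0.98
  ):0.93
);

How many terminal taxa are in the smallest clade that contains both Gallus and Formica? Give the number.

19

The MRCA of Gallus and Formica is the node subtending ((Formica,(Nomascus,(Musca,Microtus)),(Xenopus,Pongo)),((((Pseudotsuga,(Saimiri,Fagus),(Carpinus,Enhydra)),(Turdus,Apis)),(Saccharomyces,(Brassica,Drosophila))),(Gallus,(Sciurus,Picea)))).
That clade contains 19 terminal taxa: Apis, Brassica, Carpinus, Drosophila, Enhydra, Fagus, Formica, Gallus, Microtus, Musca, Nomascus, Picea, Pongo, Pseudotsuga, Saccharomyces, Saimiri, Sciurus, Turdus, Xenopus.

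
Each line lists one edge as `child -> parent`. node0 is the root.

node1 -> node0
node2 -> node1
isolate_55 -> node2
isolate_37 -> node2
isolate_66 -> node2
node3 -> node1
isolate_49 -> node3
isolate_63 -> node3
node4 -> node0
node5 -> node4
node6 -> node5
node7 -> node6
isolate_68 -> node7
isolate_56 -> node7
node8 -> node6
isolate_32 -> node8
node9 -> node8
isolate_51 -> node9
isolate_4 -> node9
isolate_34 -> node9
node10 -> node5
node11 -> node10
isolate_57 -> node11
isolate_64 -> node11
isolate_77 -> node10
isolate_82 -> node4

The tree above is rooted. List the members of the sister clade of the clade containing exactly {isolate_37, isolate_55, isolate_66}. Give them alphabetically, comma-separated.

The clade containing exactly {isolate_37, isolate_55, isolate_66} attaches to the tree at the node subtending ((isolate_55,isolate_37,isolate_66),(isolate_49,isolate_63)).
The other lineage descending from that same node — the sister group — is (isolate_49,isolate_63); its 2 tips in alphabetical order are the answer.

isolate_49, isolate_63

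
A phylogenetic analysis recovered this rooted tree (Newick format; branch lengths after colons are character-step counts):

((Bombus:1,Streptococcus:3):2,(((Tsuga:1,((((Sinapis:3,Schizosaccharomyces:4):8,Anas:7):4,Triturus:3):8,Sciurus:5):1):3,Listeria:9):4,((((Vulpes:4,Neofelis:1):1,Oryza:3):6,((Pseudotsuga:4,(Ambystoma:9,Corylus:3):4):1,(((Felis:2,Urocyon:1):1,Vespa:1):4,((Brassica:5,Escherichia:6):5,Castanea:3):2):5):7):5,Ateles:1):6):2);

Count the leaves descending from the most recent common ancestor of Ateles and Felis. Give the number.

The MRCA of Ateles and Felis is the node subtending ((((Vulpes,Neofelis),Oryza),((Pseudotsuga,(Ambystoma,Corylus)),(((Felis,Urocyon),Vespa),((Brassica,Escherichia),Castanea)))),Ateles).
That clade contains 13 terminal taxa: Ambystoma, Ateles, Brassica, Castanea, Corylus, Escherichia, Felis, Neofelis, Oryza, Pseudotsuga, Urocyon, Vespa, Vulpes.

13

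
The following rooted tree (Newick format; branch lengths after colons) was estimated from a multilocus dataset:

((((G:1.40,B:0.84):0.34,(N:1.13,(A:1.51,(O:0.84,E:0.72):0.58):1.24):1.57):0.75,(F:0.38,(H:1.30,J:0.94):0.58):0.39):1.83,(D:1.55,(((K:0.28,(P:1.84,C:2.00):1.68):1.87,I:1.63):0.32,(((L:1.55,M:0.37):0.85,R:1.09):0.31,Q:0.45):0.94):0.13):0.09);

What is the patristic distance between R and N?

7.84

The path runs R → … → MRCA → … → N; the MRCA is the root of the tree.
Branch lengths along that path: 1.09 + 0.31 + 0.94 + 0.13 + 0.09 + 1.83 + 0.75 + 1.57 + 1.13 = 7.84.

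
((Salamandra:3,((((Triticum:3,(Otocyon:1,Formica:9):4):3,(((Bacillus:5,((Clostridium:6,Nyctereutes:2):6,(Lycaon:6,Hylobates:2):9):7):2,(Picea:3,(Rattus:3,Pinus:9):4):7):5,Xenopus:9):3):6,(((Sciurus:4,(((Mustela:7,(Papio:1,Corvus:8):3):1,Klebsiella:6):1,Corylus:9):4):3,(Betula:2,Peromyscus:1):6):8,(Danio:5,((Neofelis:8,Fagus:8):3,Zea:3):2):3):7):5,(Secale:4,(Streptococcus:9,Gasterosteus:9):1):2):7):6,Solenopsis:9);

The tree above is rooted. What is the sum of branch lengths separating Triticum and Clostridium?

35

The path runs Triticum → … → MRCA → … → Clostridium; the MRCA is the node subtending ((Triticum,(Otocyon,Formica)),(((Bacillus,((Clostridium,Nyctereutes),(Lycaon,Hylobates))),(Picea,(Rattus,Pinus))),Xenopus)).
Branch lengths along that path: 3 + 3 + 3 + 5 + 2 + 7 + 6 + 6 = 35.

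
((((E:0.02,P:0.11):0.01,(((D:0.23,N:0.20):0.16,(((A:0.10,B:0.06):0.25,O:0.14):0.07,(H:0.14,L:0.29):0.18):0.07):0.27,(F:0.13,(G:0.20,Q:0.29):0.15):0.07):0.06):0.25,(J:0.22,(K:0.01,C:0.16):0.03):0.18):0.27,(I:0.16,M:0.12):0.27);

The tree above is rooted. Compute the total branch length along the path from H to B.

0.70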